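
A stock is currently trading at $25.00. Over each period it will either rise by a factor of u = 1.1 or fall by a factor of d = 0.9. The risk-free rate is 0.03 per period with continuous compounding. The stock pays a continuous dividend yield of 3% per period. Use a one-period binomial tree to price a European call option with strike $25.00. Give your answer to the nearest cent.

$1.21

Per-period risk-free factor R = e^0.03 = 1.0305; dividend-adjusted growth = e^(0.03−0.03) = 1.0000.
Risk-neutral probability p = (1.0000 − 0.9)/(1.1 − 0.9) = 0.1000/0.2000 = 0.5000
Terminal stock prices: S_u = 27.5, S_d = 22.5
Terminal payoffs (S − K): max(2.5, 0) = 2.5, max(-2.5, 0) = 0
Node 0 (S = 25): V_0 = e^(−0.03)·[0.5000·2.5000 + 0.5000·0.0000] = 1.2131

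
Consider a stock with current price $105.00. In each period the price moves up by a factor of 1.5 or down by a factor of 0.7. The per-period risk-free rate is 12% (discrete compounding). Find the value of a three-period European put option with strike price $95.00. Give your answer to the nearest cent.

Risk-neutral probability p = (1 + 0.12 − 0.7)/(1.5 − 0.7) = 0.4200/0.8000 = 0.5250
Terminal stock prices: S_uuu = 354.4, S_uud = 165.4, S_udd = 77.17, S_ddd = 36.01
Terminal payoffs (K − S): max(-259.4, 0) = 0, max(-70.38, 0) = 0, max(17.83, 0) = 17.83, max(58.99, 0) = 58.99
Node uu (S = 236.2): V_uu = 1/1.12·[0.5250·0.0000 + 0.4750·0.0000] = 0.0000
Node ud (S = 110.2): V_ud = 1/1.12·[0.5250·0.0000 + 0.4750·17.8250] = 7.5597
Node dd (S = 51.45): V_dd = 1/1.12·[0.5250·17.8250 + 0.4750·58.9850] = 33.3714
Node u (S = 157.5): V_u = 1/1.12·[0.5250·0.0000 + 0.4750·7.5597] = 3.2061
Node d (S = 73.5): V_d = 1/1.12·[0.5250·7.5597 + 0.4750·33.3714] = 17.6967
Node 0 (S = 105): V_0 = 1/1.12·[0.5250·3.2061 + 0.4750·17.6967] = 9.0082

$9.01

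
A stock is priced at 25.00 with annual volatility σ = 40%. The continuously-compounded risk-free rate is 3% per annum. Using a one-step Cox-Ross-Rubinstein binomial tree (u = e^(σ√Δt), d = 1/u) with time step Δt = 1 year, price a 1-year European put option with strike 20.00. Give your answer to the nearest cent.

CRR parameters: u = e^(σ√Δt) = e^(0.4·√1) = 1.4918, d = 1/u = 0.6703
Per-period rate: rΔt = 0.03·1 = 0.03, so R = e^0.03 = 1.0305
Risk-neutral probability p = (e^0.03 − 0.6703)/(1.4918 − 0.6703) = 0.3601/0.8215 = 0.4384
Terminal stock prices: S_u = 37.3, S_d = 16.76
Terminal payoffs (K − S): max(-17.3, 0) = 0, max(3.242, 0) = 3.242
Node 0 (S = 25): V_0 = e^(−0.03)·[0.4384·0.0000 + 0.5616·3.2420] = 1.7669

1.77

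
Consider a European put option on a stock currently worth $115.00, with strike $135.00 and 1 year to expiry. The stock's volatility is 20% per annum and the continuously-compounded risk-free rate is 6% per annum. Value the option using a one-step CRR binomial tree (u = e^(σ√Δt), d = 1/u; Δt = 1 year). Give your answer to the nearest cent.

CRR parameters: u = e^(σ√Δt) = e^(0.2·√1) = 1.2214, d = 1/u = 0.8187
Per-period rate: rΔt = 0.06·1 = 0.06, so R = e^0.06 = 1.0618
Risk-neutral probability p = (e^0.06 − 0.8187)/(1.2214 − 0.8187) = 0.2431/0.4027 = 0.6037
Terminal stock prices: S_u = 140.5, S_d = 94.15
Terminal payoffs (K − S): max(-5.461, 0) = 0, max(40.85, 0) = 40.85
Node 0 (S = 115): V_0 = e^(−0.06)·[0.6037·0.0000 + 0.3963·40.8460] = 15.2434

$15.24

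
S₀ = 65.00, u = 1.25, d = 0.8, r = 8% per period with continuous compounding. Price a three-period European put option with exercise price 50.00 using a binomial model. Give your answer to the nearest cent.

0.67

Risk-neutral probability p = (e^0.08 − 0.8)/(1.25 − 0.8) = 0.2833/0.4500 = 0.6295
Terminal stock prices: S_uuu = 127, S_uud = 81.25, S_udd = 52, S_ddd = 33.28
Terminal payoffs (K − S): max(-76.95, 0) = 0, max(-31.25, 0) = 0, max(-2, 0) = 0, max(16.72, 0) = 16.72
Node uu (S = 101.6): V_uu = e^(−0.08)·[0.6295·0.0000 + 0.3705·0.0000] = 0.0000
Node ud (S = 65): V_ud = e^(−0.08)·[0.6295·0.0000 + 0.3705·0.0000] = 0.0000
Node dd (S = 41.6): V_dd = e^(−0.08)·[0.6295·0.0000 + 0.3705·16.7200] = 5.7181
Node u (S = 81.25): V_u = e^(−0.08)·[0.6295·0.0000 + 0.3705·0.0000] = 0.0000
Node d (S = 52): V_d = e^(−0.08)·[0.6295·0.0000 + 0.3705·5.7181] = 1.9555
Node 0 (S = 65): V_0 = e^(−0.08)·[0.6295·0.0000 + 0.3705·1.9555] = 0.6688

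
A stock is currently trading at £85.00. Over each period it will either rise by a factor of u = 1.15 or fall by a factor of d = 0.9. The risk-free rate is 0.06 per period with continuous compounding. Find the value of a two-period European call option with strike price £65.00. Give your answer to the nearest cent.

Risk-neutral probability p = (e^0.06 − 0.9)/(1.15 − 0.9) = 0.1618/0.2500 = 0.6473
Terminal stock prices: S_uu = 112.4, S_ud = 87.97, S_dd = 68.85
Terminal payoffs (S − K): max(47.41, 0) = 47.41, max(22.97, 0) = 22.97, max(3.85, 0) = 3.85
Node u (S = 97.75): V_u = e^(−0.06)·[0.6473·47.4125 + 0.3527·22.9750] = 36.5353
Node d (S = 76.5): V_d = e^(−0.06)·[0.6473·22.9750 + 0.3527·3.8500] = 15.2853
Node 0 (S = 85): V_0 = e^(−0.06)·[0.6473·36.5353 + 0.3527·15.2853] = 27.3502

£27.35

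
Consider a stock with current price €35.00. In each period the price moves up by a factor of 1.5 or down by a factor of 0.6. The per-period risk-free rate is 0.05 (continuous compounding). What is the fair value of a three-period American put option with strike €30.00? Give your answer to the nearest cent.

Risk-neutral probability p = (e^0.05 − 0.6)/(1.5 − 0.6) = 0.4513/0.9000 = 0.5014
Terminal stock prices: S_uuu = 118.1, S_uud = 47.25, S_udd = 18.9, S_ddd = 7.56
Terminal payoffs (K − S): max(-88.12, 0) = 0, max(-17.25, 0) = 0, max(11.1, 0) = 11.1, max(22.44, 0) = 22.44
Node uu (S = 78.75): continuation = e^(−0.05)·[0.5014·0.0000 + 0.4986·0.0000] = 0.0000; exercise value = 0.0000 ≤ continuation, so V_uu = 0.0000
Node ud (S = 31.5): continuation = e^(−0.05)·[0.5014·0.0000 + 0.4986·11.1000] = 5.2644; exercise value = 0.0000 ≤ continuation, so V_ud = 5.2644
Node dd (S = 12.6): continuation = e^(−0.05)·[0.5014·11.1000 + 0.4986·22.4400] = 15.9369; exercise value = 17.4000 > continuation, so V_dd = 17.4000 (exercise)
Node u (S = 52.5): continuation = e^(−0.05)·[0.5014·0.0000 + 0.4986·5.2644] = 2.4968; exercise value = 0.0000 ≤ continuation, so V_u = 2.4968
Node d (S = 21): continuation = e^(−0.05)·[0.5014·5.2644 + 0.4986·17.4000] = 10.7632; exercise value = 9.0000 ≤ continuation, so V_d = 10.7632
Node 0 (S = 35): continuation = e^(−0.05)·[0.5014·2.4968 + 0.4986·10.7632] = 6.2955; exercise value = 0.0000 ≤ continuation, so V_0 = 6.2955

€6.30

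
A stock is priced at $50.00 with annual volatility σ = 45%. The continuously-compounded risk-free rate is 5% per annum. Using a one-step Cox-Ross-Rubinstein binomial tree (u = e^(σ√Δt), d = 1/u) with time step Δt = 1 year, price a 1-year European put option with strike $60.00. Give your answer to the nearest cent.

CRR parameters: u = e^(σ√Δt) = e^(0.45·√1) = 1.5683, d = 1/u = 0.6376
Per-period rate: rΔt = 0.05·1 = 0.05, so R = e^0.05 = 1.0513
Risk-neutral probability p = (e^0.05 − 0.6376)/(1.5683 − 0.6376) = 0.4136/0.9307 = 0.4445
Terminal stock prices: S_u = 78.42, S_d = 31.88
Terminal payoffs (K − S): max(-18.42, 0) = 0, max(28.12, 0) = 28.12
Node 0 (S = 50): V_0 = e^(−0.05)·[0.4445·0.0000 + 0.5555·28.1186] = 14.8594

$14.86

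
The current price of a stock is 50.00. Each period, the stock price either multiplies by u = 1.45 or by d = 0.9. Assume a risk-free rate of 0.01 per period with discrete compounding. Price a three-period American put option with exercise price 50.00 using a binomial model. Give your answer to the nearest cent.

Risk-neutral probability p = (1 + 0.01 − 0.9)/(1.45 − 0.9) = 0.1100/0.5500 = 0.2000
Terminal stock prices: S_uuu = 152.4, S_uud = 94.61, S_udd = 58.73, S_ddd = 36.45
Terminal payoffs (K − S): max(-102.4, 0) = 0, max(-44.61, 0) = 0, max(-8.725, 0) = 0, max(13.55, 0) = 13.55
Node uu (S = 105.1): continuation = 1/1.01·[0.2000·0.0000 + 0.8000·0.0000] = 0.0000; exercise value = 0.0000 ≤ continuation, so V_uu = 0.0000
Node ud (S = 65.25): continuation = 1/1.01·[0.2000·0.0000 + 0.8000·0.0000] = 0.0000; exercise value = 0.0000 ≤ continuation, so V_ud = 0.0000
Node dd (S = 40.5): continuation = 1/1.01·[0.2000·0.0000 + 0.8000·13.5500] = 10.7327; exercise value = 9.5000 ≤ continuation, so V_dd = 10.7327
Node u (S = 72.5): continuation = 1/1.01·[0.2000·0.0000 + 0.8000·0.0000] = 0.0000; exercise value = 0.0000 ≤ continuation, so V_u = 0.0000
Node d (S = 45): continuation = 1/1.01·[0.2000·0.0000 + 0.8000·10.7327] = 8.5011; exercise value = 5.0000 ≤ continuation, so V_d = 8.5011
Node 0 (S = 50): continuation = 1/1.01·[0.2000·0.0000 + 0.8000·8.5011] = 6.7336; exercise value = 0.0000 ≤ continuation, so V_0 = 6.7336

6.73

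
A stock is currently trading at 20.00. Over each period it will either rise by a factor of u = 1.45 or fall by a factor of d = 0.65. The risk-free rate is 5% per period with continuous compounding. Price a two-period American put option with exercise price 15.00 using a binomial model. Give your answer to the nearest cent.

1.47

Risk-neutral probability p = (e^0.05 − 0.65)/(1.45 − 0.65) = 0.4013/0.8000 = 0.5016
Terminal stock prices: S_uu = 42.05, S_ud = 18.85, S_dd = 8.45
Terminal payoffs (K − S): max(-27.05, 0) = 0, max(-3.85, 0) = 0, max(6.55, 0) = 6.55
Node u (S = 29): continuation = e^(−0.05)·[0.5016·0.0000 + 0.4984·0.0000] = 0.0000; exercise value = 0.0000 ≤ continuation, so V_u = 0.0000
Node d (S = 13): continuation = e^(−0.05)·[0.5016·0.0000 + 0.4984·6.5500] = 3.1054; exercise value = 2.0000 ≤ continuation, so V_d = 3.1054
Node 0 (S = 20): continuation = e^(−0.05)·[0.5016·0.0000 + 0.4984·3.1054] = 1.4723; exercise value = 0.0000 ≤ continuation, so V_0 = 1.4723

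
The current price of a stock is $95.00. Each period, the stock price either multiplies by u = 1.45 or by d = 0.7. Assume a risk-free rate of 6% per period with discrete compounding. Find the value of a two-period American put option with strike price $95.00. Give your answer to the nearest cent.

$13.98

Risk-neutral probability p = (1 + 0.06 − 0.7)/(1.45 − 0.7) = 0.3600/0.7500 = 0.4800
Terminal stock prices: S_uu = 199.7, S_ud = 96.42, S_dd = 46.55
Terminal payoffs (K − S): max(-104.7, 0) = 0, max(-1.425, 0) = 0, max(48.45, 0) = 48.45
Node u (S = 137.8): continuation = 1/1.06·[0.4800·0.0000 + 0.5200·0.0000] = 0.0000; exercise value = 0.0000 ≤ continuation, so V_u = 0.0000
Node d (S = 66.5): continuation = 1/1.06·[0.4800·0.0000 + 0.5200·48.4500] = 23.7679; exercise value = 28.5000 > continuation, so V_d = 28.5000 (exercise)
Node 0 (S = 95): continuation = 1/1.06·[0.4800·0.0000 + 0.5200·28.5000] = 13.9811; exercise value = 0.0000 ≤ continuation, so V_0 = 13.9811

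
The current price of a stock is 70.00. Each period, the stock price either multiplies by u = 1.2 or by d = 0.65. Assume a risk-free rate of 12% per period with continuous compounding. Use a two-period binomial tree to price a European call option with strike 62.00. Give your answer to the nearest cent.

23.00

Risk-neutral probability p = (e^0.12 − 0.65)/(1.2 − 0.65) = 0.4775/0.5500 = 0.8682
Terminal stock prices: S_uu = 100.8, S_ud = 54.6, S_dd = 29.58
Terminal payoffs (S − K): max(38.8, 0) = 38.8, max(-7.4, 0) = 0, max(-32.42, 0) = 0
Node u (S = 84): V_u = e^(−0.12)·[0.8682·38.8000 + 0.1318·0.0000] = 29.8761
Node d (S = 45.5): V_d = e^(−0.12)·[0.8682·0.0000 + 0.1318·0.0000] = 0.0000
Node 0 (S = 70): V_0 = e^(−0.12)·[0.8682·29.8761 + 0.1318·0.0000] = 23.0047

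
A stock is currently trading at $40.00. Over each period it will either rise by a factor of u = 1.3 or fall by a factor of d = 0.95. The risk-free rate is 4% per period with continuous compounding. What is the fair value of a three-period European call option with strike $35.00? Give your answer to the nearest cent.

$9.21

Risk-neutral probability p = (e^0.04 − 0.95)/(1.3 − 0.95) = 0.0908/0.3500 = 0.2595
Terminal stock prices: S_uuu = 87.88, S_uud = 64.22, S_udd = 46.93, S_ddd = 34.29
Terminal payoffs (S − K): max(52.88, 0) = 52.88, max(29.22, 0) = 29.22, max(11.93, 0) = 11.93, max(-0.705, 0) = 0
Node uu (S = 67.6): V_uu = e^(−0.04)·[0.2595·52.8800 + 0.7405·29.2200] = 33.9724
Node ud (S = 49.4): V_ud = e^(−0.04)·[0.2595·29.2200 + 0.7405·11.9300] = 15.7724
Node dd (S = 36.1): V_dd = e^(−0.04)·[0.2595·11.9300 + 0.7405·0.0000] = 2.9740
Node u (S = 52): V_u = e^(−0.04)·[0.2595·33.9724 + 0.7405·15.7724] = 19.6909
Node d (S = 38): V_d = e^(−0.04)·[0.2595·15.7724 + 0.7405·2.9740] = 6.0478
Node 0 (S = 40): V_0 = e^(−0.04)·[0.2595·19.6909 + 0.7405·6.0478] = 9.2117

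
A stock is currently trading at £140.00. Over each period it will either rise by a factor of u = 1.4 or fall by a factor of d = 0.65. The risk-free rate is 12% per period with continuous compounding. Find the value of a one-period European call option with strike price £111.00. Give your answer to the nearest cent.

£48.00

Risk-neutral probability p = (e^0.12 − 0.65)/(1.4 − 0.65) = 0.4775/0.7500 = 0.6367
Terminal stock prices: S_u = 196, S_d = 91
Terminal payoffs (S − K): max(85, 0) = 85, max(-20, 0) = 0
Node 0 (S = 140): V_0 = e^(−0.12)·[0.6367·85.0000 + 0.3633·0.0000] = 47.9969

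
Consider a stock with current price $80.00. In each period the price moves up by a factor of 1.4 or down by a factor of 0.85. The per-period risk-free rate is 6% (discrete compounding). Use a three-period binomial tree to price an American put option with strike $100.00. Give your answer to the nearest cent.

$21.00

Risk-neutral probability p = (1 + 0.06 − 0.85)/(1.4 − 0.85) = 0.2100/0.5500 = 0.3818
Terminal stock prices: S_uuu = 219.5, S_uud = 133.3, S_udd = 80.92, S_ddd = 49.13
Terminal payoffs (K − S): max(-119.5, 0) = 0, max(-33.28, 0) = 0, max(19.08, 0) = 19.08, max(50.87, 0) = 50.87
Node uu (S = 156.8): continuation = 1/1.06·[0.3818·0.0000 + 0.6182·0.0000] = 0.0000; exercise value = 0.0000 ≤ continuation, so V_uu = 0.0000
Node ud (S = 95.2): continuation = 1/1.06·[0.3818·0.0000 + 0.6182·19.0800] = 11.1273; exercise value = 4.8000 ≤ continuation, so V_ud = 11.1273
Node dd (S = 57.8): continuation = 1/1.06·[0.3818·19.0800 + 0.6182·50.8700] = 36.5396; exercise value = 42.2000 > continuation, so V_dd = 42.2000 (exercise)
Node u (S = 112): continuation = 1/1.06·[0.3818·0.0000 + 0.6182·11.1273] = 6.4893; exercise value = 0.0000 ≤ continuation, so V_u = 6.4893
Node d (S = 68): continuation = 1/1.06·[0.3818·11.1273 + 0.6182·42.2000] = 28.6187; exercise value = 32.0000 > continuation, so V_d = 32.0000 (exercise)
Node 0 (S = 80): continuation = 1/1.06·[0.3818·6.4893 + 0.6182·32.0000] = 20.9996; exercise value = 20.0000 ≤ continuation, so V_0 = 20.9996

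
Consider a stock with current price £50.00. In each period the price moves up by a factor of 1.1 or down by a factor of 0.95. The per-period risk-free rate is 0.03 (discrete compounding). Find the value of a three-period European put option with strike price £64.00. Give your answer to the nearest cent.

£8.92

Risk-neutral probability p = (1 + 0.03 − 0.95)/(1.1 − 0.95) = 0.0800/0.1500 = 0.5333
Terminal stock prices: S_uuu = 66.55, S_uud = 57.48, S_udd = 49.64, S_ddd = 42.87
Terminal payoffs (K − S): max(-2.55, 0) = 0, max(6.525, 0) = 6.525, max(14.36, 0) = 14.36, max(21.13, 0) = 21.13
Node uu (S = 60.5): V_uu = 1/1.03·[0.5333·0.0000 + 0.4667·6.5250] = 2.9563
Node ud (S = 52.25): V_ud = 1/1.03·[0.5333·6.5250 + 0.4667·14.3625] = 9.8859
Node dd (S = 45.12): V_dd = 1/1.03·[0.5333·14.3625 + 0.4667·21.1313] = 17.0109
Node u (S = 55): V_u = 1/1.03·[0.5333·2.9563 + 0.4667·9.8859] = 6.0098
Node d (S = 47.5): V_d = 1/1.03·[0.5333·9.8859 + 0.4667·17.0109] = 12.8261
Node 0 (S = 50): V_0 = 1/1.03·[0.5333·6.0098 + 0.4667·12.8261] = 8.9231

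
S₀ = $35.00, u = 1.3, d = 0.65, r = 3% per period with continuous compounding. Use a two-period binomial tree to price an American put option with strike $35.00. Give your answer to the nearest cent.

Risk-neutral probability p = (e^0.03 − 0.65)/(1.3 − 0.65) = 0.3805/0.6500 = 0.5853
Terminal stock prices: S_uu = 59.15, S_ud = 29.57, S_dd = 14.79
Terminal payoffs (K − S): max(-24.15, 0) = 0, max(5.425, 0) = 5.425, max(20.21, 0) = 20.21
Node u (S = 45.5): continuation = e^(−0.03)·[0.5853·0.0000 + 0.4147·5.4250] = 2.1832; exercise value = 0.0000 ≤ continuation, so V_u = 2.1832
Node d (S = 22.75): continuation = e^(−0.03)·[0.5853·5.4250 + 0.4147·20.2125] = 11.2156; exercise value = 12.2500 > continuation, so V_d = 12.2500 (exercise)
Node 0 (S = 35): continuation = e^(−0.03)·[0.5853·2.1832 + 0.4147·12.2500] = 6.1698; exercise value = 0.0000 ≤ continuation, so V_0 = 6.1698

$6.17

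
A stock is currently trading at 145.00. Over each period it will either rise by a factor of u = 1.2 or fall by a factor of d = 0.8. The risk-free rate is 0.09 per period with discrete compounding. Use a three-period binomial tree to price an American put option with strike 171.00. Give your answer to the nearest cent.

26.00

Risk-neutral probability p = (1 + 0.09 − 0.8)/(1.2 − 0.8) = 0.2900/0.4000 = 0.7250
Terminal stock prices: S_uuu = 250.6, S_uud = 167, S_udd = 111.4, S_ddd = 74.24
Terminal payoffs (K − S): max(-79.56, 0) = 0, max(3.96, 0) = 3.96, max(59.64, 0) = 59.64, max(96.76, 0) = 96.76
Node uu (S = 208.8): continuation = 1/1.09·[0.7250·0.0000 + 0.2750·3.9600] = 0.9991; exercise value = 0.0000 ≤ continuation, so V_uu = 0.9991
Node ud (S = 139.2): continuation = 1/1.09·[0.7250·3.9600 + 0.2750·59.6400] = 17.6807; exercise value = 31.8000 > continuation, so V_ud = 31.8000 (exercise)
Node dd (S = 92.8): continuation = 1/1.09·[0.7250·59.6400 + 0.2750·96.7600] = 64.0807; exercise value = 78.2000 > continuation, so V_dd = 78.2000 (exercise)
Node u (S = 174): continuation = 1/1.09·[0.7250·0.9991 + 0.2750·31.8000] = 8.6875; exercise value = 0.0000 ≤ continuation, so V_u = 8.6875
Node d (S = 116): continuation = 1/1.09·[0.7250·31.8000 + 0.2750·78.2000] = 40.8807; exercise value = 55.0000 > continuation, so V_d = 55.0000 (exercise)
Node 0 (S = 145): continuation = 1/1.09·[0.7250·8.6875 + 0.2750·55.0000] = 19.6545; exercise value = 26.0000 > continuation, so V_0 = 26.0000 (exercise)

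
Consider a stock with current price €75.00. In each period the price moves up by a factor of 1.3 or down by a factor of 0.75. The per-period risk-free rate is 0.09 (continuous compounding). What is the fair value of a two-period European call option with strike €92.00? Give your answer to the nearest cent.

Risk-neutral probability p = (e^0.09 − 0.75)/(1.3 − 0.75) = 0.3442/0.5500 = 0.6258
Terminal stock prices: S_uu = 126.8, S_ud = 73.12, S_dd = 42.19
Terminal payoffs (S − K): max(34.75, 0) = 34.75, max(-18.88, 0) = 0, max(-49.81, 0) = 0
Node u (S = 97.5): V_u = e^(−0.09)·[0.6258·34.7500 + 0.3742·0.0000] = 19.8739
Node d (S = 56.25): V_d = e^(−0.09)·[0.6258·0.0000 + 0.3742·0.0000] = 0.0000
Node 0 (S = 75): V_0 = e^(−0.09)·[0.6258·19.8739 + 0.3742·0.0000] = 11.3661

€11.37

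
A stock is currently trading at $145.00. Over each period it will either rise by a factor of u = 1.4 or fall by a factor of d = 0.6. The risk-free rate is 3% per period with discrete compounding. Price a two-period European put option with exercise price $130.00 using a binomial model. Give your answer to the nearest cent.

$19.53

Risk-neutral probability p = (1 + 0.03 − 0.6)/(1.4 − 0.6) = 0.4300/0.8000 = 0.5375
Terminal stock prices: S_uu = 284.2, S_ud = 121.8, S_dd = 52.2
Terminal payoffs (K − S): max(-154.2, 0) = 0, max(8.2, 0) = 8.2, max(77.8, 0) = 77.8
Node u (S = 203): V_u = 1/1.03·[0.5375·0.0000 + 0.4625·8.2000] = 3.6820
Node d (S = 87): V_d = 1/1.03·[0.5375·8.2000 + 0.4625·77.8000] = 39.2136
Node 0 (S = 145): V_0 = 1/1.03·[0.5375·3.6820 + 0.4625·39.2136] = 19.5295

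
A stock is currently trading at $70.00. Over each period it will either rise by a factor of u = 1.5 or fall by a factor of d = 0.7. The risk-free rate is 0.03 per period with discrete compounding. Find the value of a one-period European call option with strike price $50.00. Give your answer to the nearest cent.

Risk-neutral probability p = (1 + 0.03 − 0.7)/(1.5 − 0.7) = 0.3300/0.8000 = 0.4125
Terminal stock prices: S_u = 105, S_d = 49
Terminal payoffs (S − K): max(55, 0) = 55, max(-1, 0) = 0
Node 0 (S = 70): V_0 = 1/1.03·[0.4125·55.0000 + 0.5875·0.0000] = 22.0267

$22.03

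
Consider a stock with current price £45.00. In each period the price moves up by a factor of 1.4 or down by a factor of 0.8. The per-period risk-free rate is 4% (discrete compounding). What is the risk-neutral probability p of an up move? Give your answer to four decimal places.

p = 0.4000

Risk-neutral probability p = (1 + 0.04 − 0.8)/(1.4 − 0.8) = 0.2400/0.6000 = 0.4000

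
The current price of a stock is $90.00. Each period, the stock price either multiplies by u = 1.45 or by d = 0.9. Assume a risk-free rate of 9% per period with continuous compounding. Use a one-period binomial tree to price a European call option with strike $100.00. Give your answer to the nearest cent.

$9.84

Risk-neutral probability p = (e^0.09 − 0.9)/(1.45 − 0.9) = 0.1942/0.5500 = 0.3530
Terminal stock prices: S_u = 130.5, S_d = 81
Terminal payoffs (S − K): max(30.5, 0) = 30.5, max(-19, 0) = 0
Node 0 (S = 90): V_0 = e^(−0.09)·[0.3530·30.5000 + 0.6470·0.0000] = 9.8411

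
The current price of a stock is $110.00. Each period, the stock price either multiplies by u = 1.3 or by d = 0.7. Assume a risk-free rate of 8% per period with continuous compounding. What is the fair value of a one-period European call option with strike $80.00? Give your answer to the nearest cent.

Risk-neutral probability p = (e^0.08 − 0.7)/(1.3 − 0.7) = 0.3833/0.6000 = 0.6388
Terminal stock prices: S_u = 143, S_d = 77
Terminal payoffs (S − K): max(63, 0) = 63, max(-3, 0) = 0
Node 0 (S = 110): V_0 = e^(−0.08)·[0.6388·63.0000 + 0.3612·0.0000] = 37.1509

$37.15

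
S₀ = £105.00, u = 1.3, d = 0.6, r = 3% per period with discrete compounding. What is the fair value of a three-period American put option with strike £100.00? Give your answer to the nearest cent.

Risk-neutral probability p = (1 + 0.03 − 0.6)/(1.3 − 0.6) = 0.4300/0.7000 = 0.6143
Terminal stock prices: S_uuu = 230.7, S_uud = 106.5, S_udd = 49.14, S_ddd = 22.68
Terminal payoffs (K − S): max(-130.7, 0) = 0, max(-6.47, 0) = 0, max(50.86, 0) = 50.86, max(77.32, 0) = 77.32
Node uu (S = 177.5): continuation = 1/1.03·[0.6143·0.0000 + 0.3857·0.0000] = 0.0000; exercise value = 0.0000 ≤ continuation, so V_uu = 0.0000
Node ud (S = 81.9): continuation = 1/1.03·[0.6143·0.0000 + 0.3857·50.8600] = 19.0460; exercise value = 18.1000 ≤ continuation, so V_ud = 19.0460
Node dd (S = 37.8): continuation = 1/1.03·[0.6143·50.8600 + 0.3857·77.3200] = 59.2874; exercise value = 62.2000 > continuation, so V_dd = 62.2000 (exercise)
Node u (S = 136.5): continuation = 1/1.03·[0.6143·0.0000 + 0.3857·19.0460] = 7.1324; exercise value = 0.0000 ≤ continuation, so V_u = 7.1324
Node d (S = 63): continuation = 1/1.03·[0.6143·19.0460 + 0.3857·62.2000] = 34.6516; exercise value = 37.0000 > continuation, so V_d = 37.0000 (exercise)
Node 0 (S = 105): continuation = 1/1.03·[0.6143·7.1324 + 0.3857·37.0000] = 18.1095; exercise value = 0.0000 ≤ continuation, so V_0 = 18.1095

£18.11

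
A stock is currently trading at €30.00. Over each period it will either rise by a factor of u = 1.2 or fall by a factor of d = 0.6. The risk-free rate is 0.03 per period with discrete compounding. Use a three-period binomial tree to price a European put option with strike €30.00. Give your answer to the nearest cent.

€4.81

Risk-neutral probability p = (1 + 0.03 − 0.6)/(1.2 − 0.6) = 0.4300/0.6000 = 0.7167
Terminal stock prices: S_uuu = 51.84, S_uud = 25.92, S_udd = 12.96, S_ddd = 6.48
Terminal payoffs (K − S): max(-21.84, 0) = 0, max(4.08, 0) = 4.08, max(17.04, 0) = 17.04, max(23.52, 0) = 23.52
Node uu (S = 43.2): V_uu = 1/1.03·[0.7167·0.0000 + 0.2833·4.0800] = 1.1223
Node ud (S = 21.6): V_ud = 1/1.03·[0.7167·4.0800 + 0.2833·17.0400] = 7.5262
Node dd (S = 10.8): V_dd = 1/1.03·[0.7167·17.0400 + 0.2833·23.5200] = 18.3262
Node u (S = 36): V_u = 1/1.03·[0.7167·1.1223 + 0.2833·7.5262] = 2.8512
Node d (S = 18): V_d = 1/1.03·[0.7167·7.5262 + 0.2833·18.3262] = 10.2779
Node 0 (S = 30): V_0 = 1/1.03·[0.7167·2.8512 + 0.2833·10.2779] = 4.8111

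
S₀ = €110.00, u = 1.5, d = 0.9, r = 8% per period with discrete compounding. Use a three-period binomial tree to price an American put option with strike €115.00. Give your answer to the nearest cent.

€10.88

Risk-neutral probability p = (1 + 0.08 − 0.9)/(1.5 − 0.9) = 0.1800/0.6000 = 0.3000
Terminal stock prices: S_uuu = 371.2, S_uud = 222.8, S_udd = 133.7, S_ddd = 80.19
Terminal payoffs (K − S): max(-256.2, 0) = 0, max(-107.8, 0) = 0, max(-18.65, 0) = 0, max(34.81, 0) = 34.81
Node uu (S = 247.5): continuation = 1/1.08·[0.3000·0.0000 + 0.7000·0.0000] = 0.0000; exercise value = 0.0000 ≤ continuation, so V_uu = 0.0000
Node ud (S = 148.5): continuation = 1/1.08·[0.3000·0.0000 + 0.7000·0.0000] = 0.0000; exercise value = 0.0000 ≤ continuation, so V_ud = 0.0000
Node dd (S = 89.1): continuation = 1/1.08·[0.3000·0.0000 + 0.7000·34.8100] = 22.5620; exercise value = 25.9000 > continuation, so V_dd = 25.9000 (exercise)
Node u (S = 165): continuation = 1/1.08·[0.3000·0.0000 + 0.7000·0.0000] = 0.0000; exercise value = 0.0000 ≤ continuation, so V_u = 0.0000
Node d (S = 99): continuation = 1/1.08·[0.3000·0.0000 + 0.7000·25.9000] = 16.7870; exercise value = 16.0000 ≤ continuation, so V_d = 16.7870
Node 0 (S = 110): continuation = 1/1.08·[0.3000·0.0000 + 0.7000·16.7870] = 10.8805; exercise value = 5.0000 ≤ continuation, so V_0 = 10.8805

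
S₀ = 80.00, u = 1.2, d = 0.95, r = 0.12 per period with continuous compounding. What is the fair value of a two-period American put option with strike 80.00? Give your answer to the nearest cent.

Risk-neutral probability p = (e^0.12 − 0.95)/(1.2 − 0.95) = 0.1775/0.2500 = 0.7100
Terminal stock prices: S_uu = 115.2, S_ud = 91.2, S_dd = 72.2
Terminal payoffs (K − S): max(-35.2, 0) = 0, max(-11.2, 0) = 0, max(7.8, 0) = 7.8
Node u (S = 96): continuation = e^(−0.12)·[0.7100·0.0000 + 0.2900·0.0000] = 0.0000; exercise value = 0.0000 ≤ continuation, so V_u = 0.0000
Node d (S = 76): continuation = e^(−0.12)·[0.7100·0.0000 + 0.2900·7.8000] = 2.0063; exercise value = 4.0000 > continuation, so V_d = 4.0000 (exercise)
Node 0 (S = 80): continuation = e^(−0.12)·[0.7100·0.0000 + 0.2900·4.0000] = 1.0289; exercise value = 0.0000 ≤ continuation, so V_0 = 1.0289

1.03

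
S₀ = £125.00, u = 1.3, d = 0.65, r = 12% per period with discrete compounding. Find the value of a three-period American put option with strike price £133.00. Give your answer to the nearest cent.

£17.17

Risk-neutral probability p = (1 + 0.12 − 0.65)/(1.3 − 0.65) = 0.4700/0.6500 = 0.7231
Terminal stock prices: S_uuu = 274.6, S_uud = 137.3, S_udd = 68.66, S_ddd = 34.33
Terminal payoffs (K − S): max(-141.6, 0) = 0, max(-4.313, 0) = 0, max(64.34, 0) = 64.34, max(98.67, 0) = 98.67
Node uu (S = 211.3): continuation = 1/1.12·[0.7231·0.0000 + 0.2769·0.0000] = 0.0000; exercise value = 0.0000 ≤ continuation, so V_uu = 0.0000
Node ud (S = 105.6): continuation = 1/1.12·[0.7231·0.0000 + 0.2769·64.3438] = 15.9092; exercise value = 27.3750 > continuation, so V_ud = 27.3750 (exercise)
Node dd (S = 52.81): continuation = 1/1.12·[0.7231·64.3438 + 0.2769·98.6719] = 65.9375; exercise value = 80.1875 > continuation, so V_dd = 80.1875 (exercise)
Node u (S = 162.5): continuation = 1/1.12·[0.7231·0.0000 + 0.2769·27.3750] = 6.7685; exercise value = 0.0000 ≤ continuation, so V_u = 6.7685
Node d (S = 81.25): continuation = 1/1.12·[0.7231·27.3750 + 0.2769·80.1875] = 37.5000; exercise value = 51.7500 > continuation, so V_d = 51.7500 (exercise)
Node 0 (S = 125): continuation = 1/1.12·[0.7231·6.7685 + 0.2769·51.7500] = 17.1651; exercise value = 8.0000 ≤ continuation, so V_0 = 17.1651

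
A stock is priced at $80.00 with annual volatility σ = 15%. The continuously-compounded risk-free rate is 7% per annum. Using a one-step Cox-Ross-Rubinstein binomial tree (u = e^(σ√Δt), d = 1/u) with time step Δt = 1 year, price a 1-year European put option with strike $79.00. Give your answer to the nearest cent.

CRR parameters: u = e^(σ√Δt) = e^(0.15·√1) = 1.1618, d = 1/u = 0.8607
Per-period rate: rΔt = 0.07·1 = 0.07, so R = e^0.07 = 1.0725
Risk-neutral probability p = (e^0.07 − 0.8607)/(1.1618 − 0.8607) = 0.2118/0.3011 = 0.7034
Terminal stock prices: S_u = 92.95, S_d = 68.86
Terminal payoffs (K − S): max(-13.95, 0) = 0, max(10.14, 0) = 10.14
Node 0 (S = 80): V_0 = e^(−0.07)·[0.7034·0.0000 + 0.2966·10.1434] = 2.8055

$2.81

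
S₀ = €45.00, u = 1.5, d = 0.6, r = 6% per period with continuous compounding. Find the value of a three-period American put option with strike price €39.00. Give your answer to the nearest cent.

Risk-neutral probability p = (e^0.06 − 0.6)/(1.5 − 0.6) = 0.4618/0.9000 = 0.5132
Terminal stock prices: S_uuu = 151.9, S_uud = 60.75, S_udd = 24.3, S_ddd = 9.72
Terminal payoffs (K − S): max(-112.9, 0) = 0, max(-21.75, 0) = 0, max(14.7, 0) = 14.7, max(29.28, 0) = 29.28
Node uu (S = 101.2): continuation = e^(−0.06)·[0.5132·0.0000 + 0.4868·0.0000] = 0.0000; exercise value = 0.0000 ≤ continuation, so V_uu = 0.0000
Node ud (S = 40.5): continuation = e^(−0.06)·[0.5132·0.0000 + 0.4868·14.7000] = 6.7399; exercise value = 0.0000 ≤ continuation, so V_ud = 6.7399
Node dd (S = 16.2): continuation = e^(−0.06)·[0.5132·14.7000 + 0.4868·29.2800] = 20.5288; exercise value = 22.8000 > continuation, so V_dd = 22.8000 (exercise)
Node u (S = 67.5): continuation = e^(−0.06)·[0.5132·0.0000 + 0.4868·6.7399] = 3.0902; exercise value = 0.0000 ≤ continuation, so V_u = 3.0902
Node d (S = 27): continuation = e^(−0.06)·[0.5132·6.7399 + 0.4868·22.8000] = 13.7109; exercise value = 12.0000 ≤ continuation, so V_d = 13.7109
Node 0 (S = 45): continuation = e^(−0.06)·[0.5132·3.0902 + 0.4868·13.7109] = 7.7798; exercise value = 0.0000 ≤ continuation, so V_0 = 7.7798

€7.78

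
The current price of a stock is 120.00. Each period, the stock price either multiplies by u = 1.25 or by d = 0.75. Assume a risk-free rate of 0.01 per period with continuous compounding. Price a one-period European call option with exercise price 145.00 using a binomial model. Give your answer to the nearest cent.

2.57

Risk-neutral probability p = (e^0.01 − 0.75)/(1.25 − 0.75) = 0.2601/0.5000 = 0.5201
Terminal stock prices: S_u = 150, S_d = 90
Terminal payoffs (S − K): max(5, 0) = 5, max(-55, 0) = 0
Node 0 (S = 120): V_0 = e^(−0.01)·[0.5201·5.0000 + 0.4799·0.0000] = 2.5746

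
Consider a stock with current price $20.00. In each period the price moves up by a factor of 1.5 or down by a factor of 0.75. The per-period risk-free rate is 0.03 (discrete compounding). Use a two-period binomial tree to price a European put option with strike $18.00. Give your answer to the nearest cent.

$2.50

Risk-neutral probability p = (1 + 0.03 − 0.75)/(1.5 − 0.75) = 0.2800/0.7500 = 0.3733
Terminal stock prices: S_uu = 45, S_ud = 22.5, S_dd = 11.25
Terminal payoffs (K − S): max(-27, 0) = 0, max(-4.5, 0) = 0, max(6.75, 0) = 6.75
Node u (S = 30): V_u = 1/1.03·[0.3733·0.0000 + 0.6267·0.0000] = 0.0000
Node d (S = 15): V_d = 1/1.03·[0.3733·0.0000 + 0.6267·6.7500] = 4.1068
Node 0 (S = 20): V_0 = 1/1.03·[0.3733·0.0000 + 0.6267·4.1068] = 2.4986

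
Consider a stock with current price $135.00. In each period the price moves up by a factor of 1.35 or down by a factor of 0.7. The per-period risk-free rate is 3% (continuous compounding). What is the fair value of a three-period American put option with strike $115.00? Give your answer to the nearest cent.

$16.89

Risk-neutral probability p = (e^0.03 − 0.7)/(1.35 − 0.7) = 0.3305/0.6500 = 0.5084
Terminal stock prices: S_uuu = 332.2, S_uud = 172.2, S_udd = 89.3, S_ddd = 46.3
Terminal payoffs (K − S): max(-217.2, 0) = 0, max(-57.23, 0) = 0, max(25.7, 0) = 25.7, max(68.7, 0) = 68.7
Node uu (S = 246): continuation = e^(−0.03)·[0.5084·0.0000 + 0.4916·0.0000] = 0.0000; exercise value = 0.0000 ≤ continuation, so V_uu = 0.0000
Node ud (S = 127.6): continuation = e^(−0.03)·[0.5084·0.0000 + 0.4916·25.6975] = 12.2597; exercise value = 0.0000 ≤ continuation, so V_ud = 12.2597
Node dd (S = 66.15): continuation = e^(−0.03)·[0.5084·25.6975 + 0.4916·68.6950] = 45.4512; exercise value = 48.8500 > continuation, so V_dd = 48.8500 (exercise)
Node u (S = 182.2): continuation = e^(−0.03)·[0.5084·0.0000 + 0.4916·12.2597] = 5.8489; exercise value = 0.0000 ≤ continuation, so V_u = 5.8489
Node d (S = 94.5): continuation = e^(−0.03)·[0.5084·12.2597 + 0.4916·48.8500] = 29.3539; exercise value = 20.5000 ≤ continuation, so V_d = 29.3539
Node 0 (S = 135): continuation = e^(−0.03)·[0.5084·5.8489 + 0.4916·29.3539] = 16.8898; exercise value = 0.0000 ≤ continuation, so V_0 = 16.8898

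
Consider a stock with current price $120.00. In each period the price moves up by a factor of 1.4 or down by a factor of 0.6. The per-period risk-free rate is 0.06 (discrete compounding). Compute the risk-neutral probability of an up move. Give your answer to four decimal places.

Risk-neutral probability p = (1 + 0.06 − 0.6)/(1.4 − 0.6) = 0.4600/0.8000 = 0.5750

p = 0.5750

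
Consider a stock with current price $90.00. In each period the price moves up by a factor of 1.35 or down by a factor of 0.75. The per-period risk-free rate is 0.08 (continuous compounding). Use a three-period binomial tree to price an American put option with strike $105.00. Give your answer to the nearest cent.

Risk-neutral probability p = (e^0.08 − 0.75)/(1.35 − 0.75) = 0.3333/0.6000 = 0.5555
Terminal stock prices: S_uuu = 221.4, S_uud = 123, S_udd = 68.34, S_ddd = 37.97
Terminal payoffs (K − S): max(-116.4, 0) = 0, max(-18.02, 0) = 0, max(36.66, 0) = 36.66, max(67.03, 0) = 67.03
Node uu (S = 164): continuation = e^(−0.08)·[0.5555·0.0000 + 0.4445·0.0000] = 0.0000; exercise value = 0.0000 ≤ continuation, so V_uu = 0.0000
Node ud (S = 91.13): continuation = e^(−0.08)·[0.5555·0.0000 + 0.4445·36.6562] = 15.0417; exercise value = 13.8750 ≤ continuation, so V_ud = 15.0417
Node dd (S = 50.62): continuation = e^(−0.08)·[0.5555·36.6562 + 0.4445·67.0312] = 46.3022; exercise value = 54.3750 > continuation, so V_dd = 54.3750 (exercise)
Node u (S = 121.5): continuation = e^(−0.08)·[0.5555·0.0000 + 0.4445·15.0417] = 6.1723; exercise value = 0.0000 ≤ continuation, so V_u = 6.1723
Node d (S = 67.5): continuation = e^(−0.08)·[0.5555·15.0417 + 0.4445·54.3750] = 30.0255; exercise value = 37.5000 > continuation, so V_d = 37.5000 (exercise)
Node 0 (S = 90): continuation = e^(−0.08)·[0.5555·6.1723 + 0.4445·37.5000] = 18.5529; exercise value = 15.0000 ≤ continuation, so V_0 = 18.5529

$18.55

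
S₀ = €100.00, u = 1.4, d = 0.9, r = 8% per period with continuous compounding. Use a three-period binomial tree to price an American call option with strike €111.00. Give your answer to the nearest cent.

€20.30

Risk-neutral probability p = (e^0.08 − 0.9)/(1.4 − 0.9) = 0.1833/0.5000 = 0.3666
Terminal stock prices: S_uuu = 274.4, S_uud = 176.4, S_udd = 113.4, S_ddd = 72.9
Terminal payoffs (S − K): max(163.4, 0) = 163.4, max(65.4, 0) = 65.4, max(2.4, 0) = 2.4, max(-38.1, 0) = 0
Node uu (S = 196): continuation = e^(−0.08)·[0.3666·163.4000 + 0.6334·65.4000] = 93.5341; exercise value = 85.0000 ≤ continuation, so V_uu = 93.5341
Node ud (S = 126): continuation = e^(−0.08)·[0.3666·65.4000 + 0.6334·2.4000] = 23.5341; exercise value = 15.0000 ≤ continuation, so V_ud = 23.5341
Node dd (S = 81): continuation = e^(−0.08)·[0.3666·2.4000 + 0.6334·0.0000] = 0.8121; exercise value = 0.0000 ≤ continuation, so V_dd = 0.8121
Node u (S = 140): continuation = e^(−0.08)·[0.3666·93.5341 + 0.6334·23.5341] = 45.4120; exercise value = 29.0000 ≤ continuation, so V_u = 45.4120
Node d (S = 90): continuation = e^(−0.08)·[0.3666·23.5341 + 0.6334·0.8121] = 8.4386; exercise value = 0.0000 ≤ continuation, so V_d = 8.4386
Node 0 (S = 100): continuation = e^(−0.08)·[0.3666·45.4120 + 0.6334·8.4386] = 20.3013; exercise value = 0.0000 ≤ continuation, so V_0 = 20.3013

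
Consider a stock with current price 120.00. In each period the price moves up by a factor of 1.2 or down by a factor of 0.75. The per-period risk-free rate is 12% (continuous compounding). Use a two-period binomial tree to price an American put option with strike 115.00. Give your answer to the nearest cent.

4.32

Risk-neutral probability p = (e^0.12 − 0.75)/(1.2 − 0.75) = 0.3775/0.4500 = 0.8389
Terminal stock prices: S_uu = 172.8, S_ud = 108, S_dd = 67.5
Terminal payoffs (K − S): max(-57.8, 0) = 0, max(7, 0) = 7, max(47.5, 0) = 47.5
Node u (S = 144): continuation = e^(−0.12)·[0.8389·0.0000 + 0.1611·7.0000] = 1.0003; exercise value = 0.0000 ≤ continuation, so V_u = 1.0003
Node d (S = 90): continuation = e^(−0.12)·[0.8389·7.0000 + 0.1611·47.5000] = 11.9959; exercise value = 25.0000 > continuation, so V_d = 25.0000 (exercise)
Node 0 (S = 120): continuation = e^(−0.12)·[0.8389·1.0003 + 0.1611·25.0000] = 4.3167; exercise value = 0.0000 ≤ continuation, so V_0 = 4.3167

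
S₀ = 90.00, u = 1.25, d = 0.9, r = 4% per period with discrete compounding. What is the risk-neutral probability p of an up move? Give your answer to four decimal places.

p = 0.4000

Risk-neutral probability p = (1 + 0.04 − 0.9)/(1.25 − 0.9) = 0.1400/0.3500 = 0.4000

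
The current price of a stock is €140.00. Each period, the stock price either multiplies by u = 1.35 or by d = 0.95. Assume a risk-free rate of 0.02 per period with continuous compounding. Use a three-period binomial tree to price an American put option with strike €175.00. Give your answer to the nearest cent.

€35.00

Risk-neutral probability p = (e^0.02 − 0.95)/(1.35 − 0.95) = 0.0702/0.4000 = 0.1755
Terminal stock prices: S_uuu = 344.5, S_uud = 242.4, S_udd = 170.6, S_ddd = 120
Terminal payoffs (K − S): max(-169.5, 0) = 0, max(-67.39, 0) = 0, max(4.428, 0) = 4.428, max(54.97, 0) = 54.97
Node uu (S = 255.2): continuation = e^(−0.02)·[0.1755·0.0000 + 0.8245·0.0000] = 0.0000; exercise value = 0.0000 ≤ continuation, so V_uu = 0.0000
Node ud (S = 179.5): continuation = e^(−0.02)·[0.1755·0.0000 + 0.8245·4.4275] = 3.5782; exercise value = 0.0000 ≤ continuation, so V_ud = 3.5782
Node dd (S = 126.3): continuation = e^(−0.02)·[0.1755·4.4275 + 0.8245·54.9675] = 45.1848; exercise value = 48.6500 > continuation, so V_dd = 48.6500 (exercise)
Node u (S = 189): continuation = e^(−0.02)·[0.1755·0.0000 + 0.8245·3.5782] = 2.8918; exercise value = 0.0000 ≤ continuation, so V_u = 2.8918
Node d (S = 133): continuation = e^(−0.02)·[0.1755·3.5782 + 0.8245·48.6500] = 39.9330; exercise value = 42.0000 > continuation, so V_d = 42.0000 (exercise)
Node 0 (S = 140): continuation = e^(−0.02)·[0.1755·2.8918 + 0.8245·42.0000] = 34.4406; exercise value = 35.0000 > continuation, so V_0 = 35.0000 (exercise)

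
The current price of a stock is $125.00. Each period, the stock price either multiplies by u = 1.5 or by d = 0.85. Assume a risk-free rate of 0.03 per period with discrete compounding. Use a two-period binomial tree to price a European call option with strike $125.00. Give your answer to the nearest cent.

Risk-neutral probability p = (1 + 0.03 − 0.85)/(1.5 − 0.85) = 0.1800/0.6500 = 0.2769
Terminal stock prices: S_uu = 281.2, S_ud = 159.4, S_dd = 90.31
Terminal payoffs (S − K): max(156.2, 0) = 156.2, max(34.38, 0) = 34.38, max(-34.69, 0) = 0
Node u (S = 187.5): V_u = 1/1.03·[0.2769·156.2500 + 0.7231·34.3750] = 66.1408
Node d (S = 106.2): V_d = 1/1.03·[0.2769·34.3750 + 0.7231·0.0000] = 9.2420
Node 0 (S = 125): V_0 = 1/1.03·[0.2769·66.1408 + 0.7231·9.2420] = 24.2705

$24.27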